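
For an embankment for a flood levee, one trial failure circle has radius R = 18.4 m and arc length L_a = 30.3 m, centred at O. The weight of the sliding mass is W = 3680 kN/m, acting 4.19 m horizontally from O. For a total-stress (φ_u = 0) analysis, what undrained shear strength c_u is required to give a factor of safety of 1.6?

FS = c_u·L_a·R / (W·d), so c_u = FS·W·d / (L_a·R).
c_u = 1.6·3680·4.19 / (30.30·18.4) = 24670.7 / 557.52 = 44.25 kPa

c_u = 44.3 kPa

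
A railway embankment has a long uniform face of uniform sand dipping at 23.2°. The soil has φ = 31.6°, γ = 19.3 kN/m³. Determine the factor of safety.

For a dry cohesionless infinite slope the factor of safety is FS = tanφ / tanβ.
FS = tan31.6° / tan23.2° = 0.6152 / 0.4286 = 1.435

FS = 1.44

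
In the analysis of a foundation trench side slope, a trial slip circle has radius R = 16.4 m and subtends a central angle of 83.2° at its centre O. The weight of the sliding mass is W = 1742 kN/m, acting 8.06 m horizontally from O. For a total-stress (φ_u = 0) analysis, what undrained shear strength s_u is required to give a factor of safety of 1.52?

FS = s_u·L_a·R / (W·d), so s_u = FS·W·d / (L_a·R).
Arc length L_a = R·θ = 16.4·(83.2°·π/180) = 16.4·1.4521 = 23.81 m
s_u = 1.52·1742·8.06 / (23.81·16.4) = 21341.6 / 390.56 = 54.64 kPa

s_u = 54.6 kPa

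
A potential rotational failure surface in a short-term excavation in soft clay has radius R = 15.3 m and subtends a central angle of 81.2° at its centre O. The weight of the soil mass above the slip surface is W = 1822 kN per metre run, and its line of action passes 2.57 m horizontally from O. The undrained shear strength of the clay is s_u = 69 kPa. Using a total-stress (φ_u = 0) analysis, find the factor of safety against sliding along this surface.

FS = 4.89

Taking moments about the centre O, the resisting moment is provided by the undrained shear strength acting along the arc:
Arc length L_a = R·θ = 15.3·(81.2°·π/180) = 15.3·1.4172 = 21.68 m
M_R = s_u·L_a·R = 69·21.68·15.3 = 22891.0 kN·m/m
M_D = W·d = 1822·2.57 = 4682.5 kN·m/m
FS = M_R / M_D = 22891.0 / 4682.5 = 4.889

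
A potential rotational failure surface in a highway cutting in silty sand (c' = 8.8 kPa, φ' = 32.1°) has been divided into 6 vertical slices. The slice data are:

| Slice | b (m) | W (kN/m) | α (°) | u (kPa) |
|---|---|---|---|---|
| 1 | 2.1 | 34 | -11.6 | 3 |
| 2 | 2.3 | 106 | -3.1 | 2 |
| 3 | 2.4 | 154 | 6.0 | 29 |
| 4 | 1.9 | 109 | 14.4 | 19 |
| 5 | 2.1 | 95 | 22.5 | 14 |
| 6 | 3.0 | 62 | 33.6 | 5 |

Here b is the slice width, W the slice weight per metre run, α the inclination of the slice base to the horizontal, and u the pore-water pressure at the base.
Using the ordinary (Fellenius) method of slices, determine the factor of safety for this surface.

FS = 3.56

Ordinary method of slices: FS = Σ[c'·Δl_i + (W_i cosα_i − u_i·Δl_i)·tanφ'] / Σ W_i sinα_i, with Δl_i = b_i / cosα_i.
Slice 1: Δl = 2.1/cos(-11.6°) = 2.144 m; N'_1 = 34·cos(-11.6°) − 3·2.144 = 26.9; c'Δl = 18.87; W sinα = -6.8
Slice 2: Δl = 2.3/cos(-3.1°) = 2.303 m; N'_2 = 106·cos(-3.1°) − 2·2.303 = 101.2; c'Δl = 20.27; W sinα = -5.7
Slice 3: Δl = 2.4/cos6.0° = 2.413 m; N'_3 = 154·cos6.0° − 29·2.413 = 83.2; c'Δl = 21.24; W sinα = 16.1
Slice 4: Δl = 1.9/cos14.4° = 1.962 m; N'_4 = 109·cos14.4° − 19·1.962 = 68.3; c'Δl = 17.26; W sinα = 27.1
Slice 5: Δl = 2.1/cos22.5° = 2.273 m; N'_5 = 95·cos22.5° − 14·2.273 = 55.9; c'Δl = 20.00; W sinα = 36.4
Slice 6: Δl = 3.0/cos33.6° = 3.602 m; N'_6 = 62·cos33.6° − 5·3.602 = 33.6; c'Δl = 31.70; W sinα = 34.3
Σc'Δl = 129.3 kN/m; ΣN' = 369.2 kN/m; ΣW sinα = 101.3 kN/m
Resisting = 129.3 + 369.2·tan32.1° = 129.3 + 231.6 = 360.9 kN/m
FS = 360.9 / 101.3 = 3.563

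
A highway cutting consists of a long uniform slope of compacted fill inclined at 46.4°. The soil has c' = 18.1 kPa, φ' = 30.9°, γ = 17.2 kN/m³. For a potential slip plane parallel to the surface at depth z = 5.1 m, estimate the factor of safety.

FS = 0.98

For an infinite slope with a slip plane parallel to the surface (no pore pressure): FS = [c' + γz cos²β tanφ'] / [γz sinβ cosβ].
γz = 17.2·5.1 = 87.72 kN/m²
Numerator = 18.1 + 87.72·cos²46.4°·tan30.9° = 18.1 + 87.72·0.4756·0.5985 = 43.067 kPa
Denominator = 87.72·sin46.4°·cos46.4° = 87.72·0.7242·0.6896 = 43.808 kPa
FS = 43.067 / 43.808 = 0.983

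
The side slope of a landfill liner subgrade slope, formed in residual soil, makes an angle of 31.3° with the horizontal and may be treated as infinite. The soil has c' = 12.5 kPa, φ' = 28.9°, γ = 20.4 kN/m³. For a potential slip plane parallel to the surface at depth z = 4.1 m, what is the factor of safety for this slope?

FS = 1.24

For an infinite slope with a slip plane parallel to the surface (no pore pressure): FS = [c' + γz cos²β tanφ'] / [γz sinβ cosβ].
γz = 20.4·4.1 = 83.64 kN/m²
Numerator = 12.5 + 83.64·cos²31.3°·tan28.9° = 12.5 + 83.64·0.7301·0.5520 = 46.210 kPa
Denominator = 83.64·sin31.3°·cos31.3° = 83.64·0.5195·0.8545 = 37.128 kPa
FS = 46.210 / 37.128 = 1.245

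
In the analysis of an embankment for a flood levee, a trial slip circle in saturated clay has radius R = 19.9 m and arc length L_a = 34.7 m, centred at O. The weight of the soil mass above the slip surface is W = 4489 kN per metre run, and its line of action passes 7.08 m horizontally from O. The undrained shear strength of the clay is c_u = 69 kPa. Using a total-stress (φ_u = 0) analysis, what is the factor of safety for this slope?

Taking moments about the centre O, the resisting moment is provided by the undrained shear strength acting along the arc:
M_R = c_u·L_a·R = 69·34.70·19.9 = 47646.6 kN·m/m
M_D = W·d = 4489·7.08 = 31782.1 kN·m/m
FS = M_R / M_D = 47646.6 / 31782.1 = 1.499

FS = 1.50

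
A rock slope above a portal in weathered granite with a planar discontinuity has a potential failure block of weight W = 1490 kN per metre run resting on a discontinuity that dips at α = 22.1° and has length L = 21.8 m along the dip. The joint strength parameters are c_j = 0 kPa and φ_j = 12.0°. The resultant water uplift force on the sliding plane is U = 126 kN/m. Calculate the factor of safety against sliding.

Resolving the block weight along and normal to the plane and applying the Mohr–Coulomb strength on the joint:
N' = W cosα − U = 1490·cos22.1° − 126 = 1254.5 kN/m
Driving force T = W sinα = 1490·sin22.1° = 560.6 kN/m
Resisting force R = c_j·L + N'·tanφ_j = 0·21.8 + 1254.5·tan12.0° = 0.0 + 266.7 = 266.7 kN/m
FS = R / T = 266.7 / 560.6 = 0.476

FS = 0.48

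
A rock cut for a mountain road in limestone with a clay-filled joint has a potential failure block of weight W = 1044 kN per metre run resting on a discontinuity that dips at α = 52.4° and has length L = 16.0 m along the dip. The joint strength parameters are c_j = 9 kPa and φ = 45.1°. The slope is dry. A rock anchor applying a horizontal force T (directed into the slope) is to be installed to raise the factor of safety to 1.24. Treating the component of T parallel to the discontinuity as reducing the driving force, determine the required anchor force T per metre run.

Resolving forces along and normal to the sliding plane, with the horizontal anchor force T adding T·sinα to the effective normal force and T·cosα acting up the plane against the driving force:
FS = [c_jL + (W cosα + T sinα) tanφ] / [W sinα − T cosα]
Without the anchor: N' = 637.0 kN/m, driving T_d = 827.2 kN/m, resisting R = 9·16.0 + 637.0·tan45.1° = 783.2 kN/m, FS = 0.95.
Setting FS = 1.24 and solving for T:
1.24·(827.2 − T cos52.4°) = 783.2 + T sin52.4°·tan45.1°
T·(sin52.4°·tan45.1° + 1.24·cos52.4°) = 1.24·827.2 − 783.2
T·(0.7923·1.0035 + 1.24·0.6101) = 1025.7 − 783.2 = 242.4
T·1.5516 = 242.4
T = 156.3 kN/m

T = 156 kN/m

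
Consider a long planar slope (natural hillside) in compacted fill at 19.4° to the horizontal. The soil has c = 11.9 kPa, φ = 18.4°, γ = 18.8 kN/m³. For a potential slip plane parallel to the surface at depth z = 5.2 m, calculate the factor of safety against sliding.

FS = 1.33

For an infinite slope with a slip plane parallel to the surface (no pore pressure): FS = [c + γz cos²β tanφ] / [γz sinβ cosβ].
γz = 18.8·5.2 = 97.76 kN/m²
Numerator = 11.9 + 97.76·cos²19.4°·tan18.4° = 11.9 + 97.76·0.8897·0.3327 = 40.832 kPa
Denominator = 97.76·sin19.4°·cos19.4° = 97.76·0.3322·0.9432 = 30.628 kPa
FS = 40.832 / 30.628 = 1.333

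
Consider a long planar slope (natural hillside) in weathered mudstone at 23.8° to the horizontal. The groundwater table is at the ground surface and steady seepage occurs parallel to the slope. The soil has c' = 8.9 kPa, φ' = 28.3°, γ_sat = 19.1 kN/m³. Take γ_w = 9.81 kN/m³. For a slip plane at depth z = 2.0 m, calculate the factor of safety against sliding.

With seepage parallel to the slope and the water table at the surface, the effective normal stress on the slip plane uses the buoyant unit weight γ' = γ_sat − γ_w while the driving shear stress uses γ_sat:
FS = [c' + γ' z cos²β tanφ'] / [γ_sat z sinβ cosβ]
γ' = 19.1 − 9.81 = 9.29 kN/m³
Numerator = 8.9 + 9.29·2.0·cos²23.8°·tan28.3° = 8.9 + 9.29·2.0·0.8372·0.5384 = 17.275 kPa
Denominator = 19.1·2.0·sin23.8°·cos23.8° = 19.1·2.0·0.4035·0.9150 = 14.104 kPa
FS = 17.275 / 14.104 = 1.225

FS = 1.22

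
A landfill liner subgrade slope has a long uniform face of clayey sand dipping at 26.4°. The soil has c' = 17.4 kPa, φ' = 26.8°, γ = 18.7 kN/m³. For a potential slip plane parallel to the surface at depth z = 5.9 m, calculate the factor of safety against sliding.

For an infinite slope with a slip plane parallel to the surface (no pore pressure): FS = [c' + γz cos²β tanφ'] / [γz sinβ cosβ].
γz = 18.7·5.9 = 110.33 kN/m²
Numerator = 17.4 + 110.33·cos²26.4°·tan26.8° = 17.4 + 110.33·0.8023·0.5051 = 62.114 kPa
Denominator = 110.33·sin26.4°·cos26.4° = 110.33·0.4446·0.8957 = 43.941 kPa
FS = 62.114 / 43.941 = 1.414

FS = 1.41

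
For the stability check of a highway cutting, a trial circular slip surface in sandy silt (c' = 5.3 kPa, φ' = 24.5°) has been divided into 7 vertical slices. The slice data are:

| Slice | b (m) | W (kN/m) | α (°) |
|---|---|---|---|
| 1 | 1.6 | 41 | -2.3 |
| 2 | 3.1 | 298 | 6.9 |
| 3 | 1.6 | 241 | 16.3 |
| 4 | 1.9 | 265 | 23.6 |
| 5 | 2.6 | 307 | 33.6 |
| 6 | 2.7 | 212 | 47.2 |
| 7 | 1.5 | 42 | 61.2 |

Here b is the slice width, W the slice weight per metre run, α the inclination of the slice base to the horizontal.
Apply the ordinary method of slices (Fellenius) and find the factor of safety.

Ordinary method of slices: FS = Σ[c'·Δl_i + (W_i cosα_i)·tanφ'] / Σ W_i sinα_i, with Δl_i = b_i / cosα_i.
Slice 1: Δl = 1.6/cos(-2.3°) = 1.601 m; N'_1 = 41·cos(-2.3°) = 41.0; c'Δl = 8.49; W sinα = -1.6
Slice 2: Δl = 3.1/cos6.9° = 3.123 m; N'_2 = 298·cos6.9° = 295.8; c'Δl = 16.55; W sinα = 35.8
Slice 3: Δl = 1.6/cos16.3° = 1.667 m; N'_3 = 241·cos16.3° = 231.3; c'Δl = 8.84; W sinα = 67.6
Slice 4: Δl = 1.9/cos23.6° = 2.073 m; N'_4 = 265·cos23.6° = 242.8; c'Δl = 10.99; W sinα = 106.1
Slice 5: Δl = 2.6/cos33.6° = 3.122 m; N'_5 = 307·cos33.6° = 255.7; c'Δl = 16.54; W sinα = 169.9
Slice 6: Δl = 2.7/cos47.2° = 3.974 m; N'_6 = 212·cos47.2° = 144.0; c'Δl = 21.06; W sinα = 155.6
Slice 7: Δl = 1.5/cos61.2° = 3.114 m; N'_7 = 42·cos61.2° = 20.2; c'Δl = 16.50; W sinα = 36.8
Σc'Δl = 99.0 kN/m; ΣN' = 1230.9 kN/m; ΣW sinα = 570.1 kN/m
Resisting = 99.0 + 1230.9·tan24.5° = 99.0 + 561.0 = 659.9 kN/m
FS = 659.9 / 570.1 = 1.158

FS = 1.16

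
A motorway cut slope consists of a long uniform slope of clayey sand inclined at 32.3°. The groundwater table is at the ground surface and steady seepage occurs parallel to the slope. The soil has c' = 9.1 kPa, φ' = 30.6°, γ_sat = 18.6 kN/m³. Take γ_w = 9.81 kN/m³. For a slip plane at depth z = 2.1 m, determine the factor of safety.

FS = 0.96

With seepage parallel to the slope and the water table at the surface, the effective normal stress on the slip plane uses the buoyant unit weight γ' = γ_sat − γ_w while the driving shear stress uses γ_sat:
FS = [c' + γ' z cos²β tanφ'] / [γ_sat z sinβ cosβ]
γ' = 18.6 − 9.81 = 8.79 kN/m³
Numerator = 9.1 + 8.79·2.1·cos²32.3°·tan30.6° = 9.1 + 8.79·2.1·0.7145·0.5914 = 16.900 kPa
Denominator = 18.6·2.1·sin32.3°·cos32.3° = 18.6·2.1·0.5344·0.8453 = 17.642 kPa
FS = 16.900 / 17.642 = 0.958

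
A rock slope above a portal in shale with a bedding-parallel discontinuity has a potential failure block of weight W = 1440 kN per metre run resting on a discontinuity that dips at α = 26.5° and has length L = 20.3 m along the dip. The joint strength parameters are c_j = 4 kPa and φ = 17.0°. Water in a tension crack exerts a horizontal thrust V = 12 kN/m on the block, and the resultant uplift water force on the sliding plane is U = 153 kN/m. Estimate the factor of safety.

FS = 0.65

Resolving the block weight along and normal to the plane and applying the Mohr–Coulomb strength on the joint:
N' = W cosα − U − V sinα = 1440·cos26.5° − 153 − 12·sin26.5° = 1130.4 kN/m
Driving force T = W sinα + V cosα = 1440·sin26.5° + 12·cos26.5° = 653.3 kN/m
Resisting force R = c_j·L + N'·tanφ = 4·20.3 + 1130.4·tan17.0° = 81.2 + 345.6 = 426.8 kN/m
FS = R / T = 426.8 / 653.3 = 0.653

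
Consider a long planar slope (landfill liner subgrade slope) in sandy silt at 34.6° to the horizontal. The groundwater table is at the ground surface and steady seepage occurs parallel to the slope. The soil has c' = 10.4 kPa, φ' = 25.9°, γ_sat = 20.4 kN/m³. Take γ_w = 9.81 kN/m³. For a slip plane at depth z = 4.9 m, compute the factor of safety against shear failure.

FS = 0.59

With seepage parallel to the slope and the water table at the surface, the effective normal stress on the slip plane uses the buoyant unit weight γ' = γ_sat − γ_w while the driving shear stress uses γ_sat:
FS = [c' + γ' z cos²β tanφ'] / [γ_sat z sinβ cosβ]
γ' = 20.4 − 9.81 = 10.59 kN/m³
Numerator = 10.4 + 10.59·4.9·cos²34.6°·tan25.9° = 10.4 + 10.59·4.9·0.6776·0.4856 = 27.472 kPa
Denominator = 20.4·4.9·sin34.6°·cos34.6° = 20.4·4.9·0.5678·0.8231 = 46.723 kPa
FS = 27.472 / 46.723 = 0.588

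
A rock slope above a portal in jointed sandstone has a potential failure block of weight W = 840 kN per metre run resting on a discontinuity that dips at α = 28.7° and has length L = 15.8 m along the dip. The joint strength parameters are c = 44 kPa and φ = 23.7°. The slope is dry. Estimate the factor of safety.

Resolving the block weight along and normal to the plane and applying the Mohr–Coulomb strength on the joint:
N' = W cosα = 840·cos28.7° = 736.8 kN/m
Driving force T = W sinα = 840·sin28.7° = 403.4 kN/m
Resisting force R = c·L + N'·tanφ = 44·15.8 + 736.8·tan23.7° = 695.2 + 323.4 = 1018.6 kN/m
FS = R / T = 1018.6 / 403.4 = 2.525

FS = 2.53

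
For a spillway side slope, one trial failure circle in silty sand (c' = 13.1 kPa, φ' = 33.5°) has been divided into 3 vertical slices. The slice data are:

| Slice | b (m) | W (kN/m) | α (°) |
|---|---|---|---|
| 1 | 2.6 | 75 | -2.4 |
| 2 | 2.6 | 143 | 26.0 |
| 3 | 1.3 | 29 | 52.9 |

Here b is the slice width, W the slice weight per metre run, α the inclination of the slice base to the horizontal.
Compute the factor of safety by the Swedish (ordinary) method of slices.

FS = 2.98

Ordinary method of slices: FS = Σ[c'·Δl_i + (W_i cosα_i)·tanφ'] / Σ W_i sinα_i, with Δl_i = b_i / cosα_i.
Slice 1: Δl = 2.6/cos(-2.4°) = 2.602 m; N'_1 = 75·cos(-2.4°) = 74.9; c'Δl = 34.09; W sinα = -3.1
Slice 2: Δl = 2.6/cos26.0° = 2.893 m; N'_2 = 143·cos26.0° = 128.5; c'Δl = 37.90; W sinα = 62.7
Slice 3: Δl = 1.3/cos52.9° = 2.155 m; N'_3 = 29·cos52.9° = 17.5; c'Δl = 28.23; W sinα = 23.1
Σc'Δl = 100.2 kN/m; ΣN' = 221.0 kN/m; ΣW sinα = 82.7 kN/m
Resisting = 100.2 + 221.0·tan33.5° = 100.2 + 146.2 = 246.5 kN/m
FS = 246.5 / 82.7 = 2.981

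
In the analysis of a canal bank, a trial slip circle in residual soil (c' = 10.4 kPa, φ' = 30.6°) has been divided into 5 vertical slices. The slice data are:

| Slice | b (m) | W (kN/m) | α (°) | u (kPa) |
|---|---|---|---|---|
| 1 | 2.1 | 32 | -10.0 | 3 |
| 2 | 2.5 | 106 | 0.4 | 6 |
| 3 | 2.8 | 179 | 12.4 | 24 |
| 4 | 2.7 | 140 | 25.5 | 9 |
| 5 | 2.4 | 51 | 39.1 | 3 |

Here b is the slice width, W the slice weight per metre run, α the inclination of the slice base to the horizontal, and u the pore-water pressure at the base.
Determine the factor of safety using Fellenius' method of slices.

Ordinary method of slices: FS = Σ[c'·Δl_i + (W_i cosα_i − u_i·Δl_i)·tanφ'] / Σ W_i sinα_i, with Δl_i = b_i / cosα_i.
Slice 1: Δl = 2.1/cos(-10.0°) = 2.132 m; N'_1 = 32·cos(-10.0°) − 3·2.132 = 25.1; c'Δl = 22.18; W sinα = -5.6
Slice 2: Δl = 2.5/cos0.4° = 2.500 m; N'_2 = 106·cos0.4° − 6·2.500 = 91.0; c'Δl = 26.00; W sinα = 0.7
Slice 3: Δl = 2.8/cos12.4° = 2.867 m; N'_3 = 179·cos12.4° − 24·2.867 = 106.0; c'Δl = 29.82; W sinα = 38.4
Slice 4: Δl = 2.7/cos25.5° = 2.991 m; N'_4 = 140·cos25.5° − 9·2.991 = 99.4; c'Δl = 31.11; W sinα = 60.3
Slice 5: Δl = 2.4/cos39.1° = 3.093 m; N'_5 = 51·cos39.1° − 3·3.093 = 30.3; c'Δl = 32.16; W sinα = 32.2
Σc'Δl = 141.3 kN/m; ΣN' = 351.9 kN/m; ΣW sinα = 126.1 kN/m
Resisting = 141.3 + 351.9·tan30.6° = 141.3 + 208.1 = 349.4 kN/m
FS = 349.4 / 126.1 = 2.771

FS = 2.77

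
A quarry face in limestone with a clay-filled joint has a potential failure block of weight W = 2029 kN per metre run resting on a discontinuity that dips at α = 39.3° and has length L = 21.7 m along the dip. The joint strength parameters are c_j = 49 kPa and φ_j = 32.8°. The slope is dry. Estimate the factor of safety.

Resolving the block weight along and normal to the plane and applying the Mohr–Coulomb strength on the joint:
N' = W cosα = 2029·cos39.3° = 1570.1 kN/m
Driving force T = W sinα = 2029·sin39.3° = 1285.1 kN/m
Resisting force R = c_j·L + N'·tanφ_j = 49·21.7 + 1570.1·tan32.8° = 1063.3 + 1011.9 = 2075.2 kN/m
FS = R / T = 2075.2 / 1285.1 = 1.615

FS = 1.61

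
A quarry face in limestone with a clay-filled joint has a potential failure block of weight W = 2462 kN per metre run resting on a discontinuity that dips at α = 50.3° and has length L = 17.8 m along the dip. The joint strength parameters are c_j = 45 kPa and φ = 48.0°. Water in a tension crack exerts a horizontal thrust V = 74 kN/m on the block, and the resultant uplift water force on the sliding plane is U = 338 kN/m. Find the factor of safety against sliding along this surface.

FS = 1.09

Resolving the block weight along and normal to the plane and applying the Mohr–Coulomb strength on the joint:
N' = W cosα − U − V sinα = 2462·cos50.3° − 338 − 74·sin50.3° = 1177.7 kN/m
Driving force T = W sinα + V cosα = 2462·sin50.3° + 74·cos50.3° = 1941.5 kN/m
Resisting force R = c_j·L + N'·tanφ = 45·17.8 + 1177.7·tan48.0° = 801.0 + 1308.0 = 2109.0 kN/m
FS = R / T = 2109.0 / 1941.5 = 1.086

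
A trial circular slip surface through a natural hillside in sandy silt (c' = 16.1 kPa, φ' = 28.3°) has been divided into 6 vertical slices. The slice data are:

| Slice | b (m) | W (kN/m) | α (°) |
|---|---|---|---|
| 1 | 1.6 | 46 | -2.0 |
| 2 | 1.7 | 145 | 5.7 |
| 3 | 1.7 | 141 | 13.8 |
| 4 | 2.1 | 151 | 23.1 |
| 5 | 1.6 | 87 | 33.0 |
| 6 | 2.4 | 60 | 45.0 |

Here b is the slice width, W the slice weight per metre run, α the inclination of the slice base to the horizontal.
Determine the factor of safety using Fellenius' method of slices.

Ordinary method of slices: FS = Σ[c'·Δl_i + (W_i cosα_i)·tanφ'] / Σ W_i sinα_i, with Δl_i = b_i / cosα_i.
Slice 1: Δl = 1.6/cos(-2.0°) = 1.601 m; N'_1 = 46·cos(-2.0°) = 46.0; c'Δl = 25.78; W sinα = -1.6
Slice 2: Δl = 1.7/cos5.7° = 1.708 m; N'_2 = 145·cos5.7° = 144.3; c'Δl = 27.51; W sinα = 14.4
Slice 3: Δl = 1.7/cos13.8° = 1.751 m; N'_3 = 141·cos13.8° = 136.9; c'Δl = 28.18; W sinα = 33.6
Slice 4: Δl = 2.1/cos23.1° = 2.283 m; N'_4 = 151·cos23.1° = 138.9; c'Δl = 36.76; W sinα = 59.2
Slice 5: Δl = 1.6/cos33.0° = 1.908 m; N'_5 = 87·cos33.0° = 73.0; c'Δl = 30.72; W sinα = 47.4
Slice 6: Δl = 2.4/cos45.0° = 3.394 m; N'_6 = 60·cos45.0° = 42.4; c'Δl = 54.65; W sinα = 42.4
Σc'Δl = 203.6 kN/m; ΣN' = 581.5 kN/m; ΣW sinα = 195.5 kN/m
Resisting = 203.6 + 581.5·tan28.3° = 203.6 + 313.1 = 516.7 kN/m
FS = 516.7 / 195.5 = 2.643

FS = 2.64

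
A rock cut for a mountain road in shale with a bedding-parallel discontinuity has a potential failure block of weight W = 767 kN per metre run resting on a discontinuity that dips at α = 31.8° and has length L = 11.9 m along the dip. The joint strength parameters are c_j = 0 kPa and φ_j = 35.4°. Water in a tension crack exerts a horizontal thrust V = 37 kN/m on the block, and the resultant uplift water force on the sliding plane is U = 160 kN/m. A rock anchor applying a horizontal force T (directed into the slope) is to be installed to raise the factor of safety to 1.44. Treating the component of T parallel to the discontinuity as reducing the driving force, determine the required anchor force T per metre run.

Resolving forces along and normal to the sliding plane, with the horizontal anchor force T adding T·sinα to the effective normal force and T·cosα acting up the plane against the driving force:
FS = [c_jL + (W cosα − U − V sinα + T sinα) tanφ_j] / [W sinα + V cosα − T cosα]
Without the anchor: N' = 472.4 kN/m, driving T_d = 435.6 kN/m, resisting R = 0·11.9 + 472.4·tan35.4° = 335.7 kN/m, FS = 0.77.
Setting FS = 1.44 and solving for T:
1.44·(435.6 − T cos31.8°) = 335.7 + T sin31.8°·tan35.4°
T·(sin31.8°·tan35.4° + 1.44·cos31.8°) = 1.44·435.6 − 335.7
T·(0.5270·0.7107 + 1.44·0.8499) = 627.3 − 335.7 = 291.6
T·1.5983 = 291.6
T = 182.4 kN/m

T = 182 kN/m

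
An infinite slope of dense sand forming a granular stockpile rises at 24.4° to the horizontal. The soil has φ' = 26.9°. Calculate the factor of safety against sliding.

FS = 1.12

For a dry cohesionless infinite slope the factor of safety is FS = tanφ' / tanβ.
FS = tan26.9° / tan24.4° = 0.5073 / 0.4536 = 1.118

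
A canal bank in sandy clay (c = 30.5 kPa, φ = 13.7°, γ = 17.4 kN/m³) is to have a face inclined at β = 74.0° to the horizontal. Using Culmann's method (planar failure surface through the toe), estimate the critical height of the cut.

H_c = 12.98 m

Culmann's analysis gives the critical failure plane at α_cr = (β + φ)/2 = (74.0 + 13.7)/2 = 43.9°, and the critical height
H_c = (4c/γ) · sinβ cosφ / [1 − cos(β − φ)]
    = (4·30.5/17.4) · sin74.0°·cos13.7° / [1 − cos(60.3°)]
    = 7.011 · 0.9613·0.9715 / [1 − 0.4955]
    = 7.011 · 0.9339 / 0.5045
    = 12.98 m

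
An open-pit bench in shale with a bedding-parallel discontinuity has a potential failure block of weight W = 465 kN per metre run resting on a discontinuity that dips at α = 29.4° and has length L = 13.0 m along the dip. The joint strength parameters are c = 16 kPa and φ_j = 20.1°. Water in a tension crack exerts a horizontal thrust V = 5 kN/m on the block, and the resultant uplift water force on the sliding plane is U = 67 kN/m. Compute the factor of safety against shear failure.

FS = 1.42

Resolving the block weight along and normal to the plane and applying the Mohr–Coulomb strength on the joint:
N' = W cosα − U − V sinα = 465·cos29.4° − 67 − 5·sin29.4° = 335.7 kN/m
Driving force T = W sinα + V cosα = 465·sin29.4° + 5·cos29.4° = 232.6 kN/m
Resisting force R = c·L + N'·tanφ_j = 16·13.0 + 335.7·tan20.1° = 208.0 + 122.8 = 330.8 kN/m
FS = R / T = 330.8 / 232.6 = 1.422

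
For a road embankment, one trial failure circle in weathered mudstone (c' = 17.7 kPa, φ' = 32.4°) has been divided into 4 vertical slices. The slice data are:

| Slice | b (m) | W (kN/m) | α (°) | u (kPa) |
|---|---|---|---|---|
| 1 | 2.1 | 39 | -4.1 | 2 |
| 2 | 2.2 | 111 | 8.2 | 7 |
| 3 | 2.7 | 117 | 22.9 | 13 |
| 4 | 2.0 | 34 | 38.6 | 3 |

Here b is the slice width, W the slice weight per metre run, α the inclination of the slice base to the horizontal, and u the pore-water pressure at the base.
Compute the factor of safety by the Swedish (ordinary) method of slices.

FS = 3.91

Ordinary method of slices: FS = Σ[c'·Δl_i + (W_i cosα_i − u_i·Δl_i)·tanφ'] / Σ W_i sinα_i, with Δl_i = b_i / cosα_i.
Slice 1: Δl = 2.1/cos(-4.1°) = 2.105 m; N'_1 = 39·cos(-4.1°) − 2·2.105 = 34.7; c'Δl = 37.27; W sinα = -2.8
Slice 2: Δl = 2.2/cos8.2° = 2.223 m; N'_2 = 111·cos8.2° − 7·2.223 = 94.3; c'Δl = 39.34; W sinα = 15.8
Slice 3: Δl = 2.7/cos22.9° = 2.931 m; N'_3 = 117·cos22.9° − 13·2.931 = 69.7; c'Δl = 51.88; W sinα = 45.5
Slice 4: Δl = 2.0/cos38.6° = 2.559 m; N'_4 = 34·cos38.6° − 3·2.559 = 18.9; c'Δl = 45.30; W sinα = 21.2
Σc'Δl = 173.8 kN/m; ΣN' = 217.6 kN/m; ΣW sinα = 79.8 kN/m
Resisting = 173.8 + 217.6·tan32.4° = 173.8 + 138.1 = 311.9 kN/m
FS = 311.9 / 79.8 = 3.909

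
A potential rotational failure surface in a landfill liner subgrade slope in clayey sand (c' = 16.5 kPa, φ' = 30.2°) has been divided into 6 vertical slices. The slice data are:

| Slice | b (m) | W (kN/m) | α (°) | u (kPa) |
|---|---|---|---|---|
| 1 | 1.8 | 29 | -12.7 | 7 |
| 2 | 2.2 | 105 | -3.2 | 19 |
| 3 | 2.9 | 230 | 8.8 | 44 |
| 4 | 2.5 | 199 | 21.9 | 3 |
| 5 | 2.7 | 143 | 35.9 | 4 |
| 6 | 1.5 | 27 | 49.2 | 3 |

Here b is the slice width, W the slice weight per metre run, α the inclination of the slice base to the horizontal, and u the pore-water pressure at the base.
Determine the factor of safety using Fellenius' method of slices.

Ordinary method of slices: FS = Σ[c'·Δl_i + (W_i cosα_i − u_i·Δl_i)·tanφ'] / Σ W_i sinα_i, with Δl_i = b_i / cosα_i.
Slice 1: Δl = 1.8/cos(-12.7°) = 1.845 m; N'_1 = 29·cos(-12.7°) − 7·1.845 = 15.4; c'Δl = 30.44; W sinα = -6.4
Slice 2: Δl = 2.2/cos(-3.2°) = 2.203 m; N'_2 = 105·cos(-3.2°) − 19·2.203 = 63.0; c'Δl = 36.36; W sinα = -5.9
Slice 3: Δl = 2.9/cos8.8° = 2.935 m; N'_3 = 230·cos8.8° − 44·2.935 = 98.2; c'Δl = 48.42; W sinα = 35.2
Slice 4: Δl = 2.5/cos21.9° = 2.694 m; N'_4 = 199·cos21.9° − 3·2.694 = 176.6; c'Δl = 44.46; W sinα = 74.2
Slice 5: Δl = 2.7/cos35.9° = 3.333 m; N'_5 = 143·cos35.9° − 4·3.333 = 102.5; c'Δl = 55.00; W sinα = 83.9
Slice 6: Δl = 1.5/cos49.2° = 2.296 m; N'_6 = 27·cos49.2° − 3·2.296 = 10.8; c'Δl = 37.88; W sinα = 20.4
Σc'Δl = 252.6 kN/m; ΣN' = 466.3 kN/m; ΣW sinα = 201.5 kN/m
Resisting = 252.6 + 466.3·tan30.2° = 252.6 + 271.4 = 524.0 kN/m
FS = 524.0 / 201.5 = 2.601

FS = 2.60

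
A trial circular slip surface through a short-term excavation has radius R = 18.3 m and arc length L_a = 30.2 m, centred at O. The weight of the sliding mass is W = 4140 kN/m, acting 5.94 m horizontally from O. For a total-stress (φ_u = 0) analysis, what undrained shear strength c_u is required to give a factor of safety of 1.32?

c_u = 58.7 kPa

FS = c_u·L_a·R / (W·d), so c_u = FS·W·d / (L_a·R).
c_u = 1.32·4140·5.94 / (30.20·18.3) = 32460.9 / 552.66 = 58.74 kPa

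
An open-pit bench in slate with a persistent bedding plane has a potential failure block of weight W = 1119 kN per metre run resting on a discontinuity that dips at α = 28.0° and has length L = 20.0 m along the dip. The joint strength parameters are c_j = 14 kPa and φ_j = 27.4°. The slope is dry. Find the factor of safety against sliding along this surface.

FS = 1.51

Resolving the block weight along and normal to the plane and applying the Mohr–Coulomb strength on the joint:
N' = W cosα = 1119·cos28.0° = 988.0 kN/m
Driving force T = W sinα = 1119·sin28.0° = 525.3 kN/m
Resisting force R = c_j·L + N'·tanφ_j = 14·20.0 + 988.0·tan27.4° = 280.0 + 512.1 = 792.1 kN/m
FS = R / T = 792.1 / 525.3 = 1.508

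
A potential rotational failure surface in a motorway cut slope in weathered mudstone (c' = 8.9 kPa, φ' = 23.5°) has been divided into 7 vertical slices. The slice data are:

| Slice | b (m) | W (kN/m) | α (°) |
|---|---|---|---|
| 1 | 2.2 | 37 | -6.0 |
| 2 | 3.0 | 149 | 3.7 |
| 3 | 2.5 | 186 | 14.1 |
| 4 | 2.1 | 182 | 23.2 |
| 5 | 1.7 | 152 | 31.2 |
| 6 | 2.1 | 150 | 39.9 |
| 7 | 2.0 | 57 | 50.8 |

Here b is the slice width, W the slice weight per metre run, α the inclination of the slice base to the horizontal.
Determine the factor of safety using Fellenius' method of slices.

FS = 1.50

Ordinary method of slices: FS = Σ[c'·Δl_i + (W_i cosα_i)·tanφ'] / Σ W_i sinα_i, with Δl_i = b_i / cosα_i.
Slice 1: Δl = 2.2/cos(-6.0°) = 2.212 m; N'_1 = 37·cos(-6.0°) = 36.8; c'Δl = 19.69; W sinα = -3.9
Slice 2: Δl = 3.0/cos3.7° = 3.006 m; N'_2 = 149·cos3.7° = 148.7; c'Δl = 26.76; W sinα = 9.6
Slice 3: Δl = 2.5/cos14.1° = 2.578 m; N'_3 = 186·cos14.1° = 180.4; c'Δl = 22.94; W sinα = 45.3
Slice 4: Δl = 2.1/cos23.2° = 2.285 m; N'_4 = 182·cos23.2° = 167.3; c'Δl = 20.33; W sinα = 71.7
Slice 5: Δl = 1.7/cos31.2° = 1.987 m; N'_5 = 152·cos31.2° = 130.0; c'Δl = 17.69; W sinα = 78.7
Slice 6: Δl = 2.1/cos39.9° = 2.737 m; N'_6 = 150·cos39.9° = 115.1; c'Δl = 24.36; W sinα = 96.2
Slice 7: Δl = 2.0/cos50.8° = 3.164 m; N'_7 = 57·cos50.8° = 36.0; c'Δl = 28.16; W sinα = 44.2
Σc'Δl = 159.9 kN/m; ΣN' = 814.3 kN/m; ΣW sinα = 341.9 kN/m
Resisting = 159.9 + 814.3·tan23.5° = 159.9 + 354.1 = 514.0 kN/m
FS = 514.0 / 341.9 = 1.503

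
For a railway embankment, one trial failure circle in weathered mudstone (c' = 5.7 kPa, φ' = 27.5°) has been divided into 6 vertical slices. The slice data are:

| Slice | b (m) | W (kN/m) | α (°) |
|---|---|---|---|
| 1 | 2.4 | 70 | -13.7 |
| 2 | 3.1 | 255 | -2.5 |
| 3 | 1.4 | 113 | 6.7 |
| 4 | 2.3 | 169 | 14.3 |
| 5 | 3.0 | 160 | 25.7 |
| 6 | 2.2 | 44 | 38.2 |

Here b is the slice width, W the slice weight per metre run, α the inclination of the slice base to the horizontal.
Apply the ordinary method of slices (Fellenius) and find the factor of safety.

FS = 3.98

Ordinary method of slices: FS = Σ[c'·Δl_i + (W_i cosα_i)·tanφ'] / Σ W_i sinα_i, with Δl_i = b_i / cosα_i.
Slice 1: Δl = 2.4/cos(-13.7°) = 2.470 m; N'_1 = 70·cos(-13.7°) = 68.0; c'Δl = 14.08; W sinα = -16.6
Slice 2: Δl = 3.1/cos(-2.5°) = 3.103 m; N'_2 = 255·cos(-2.5°) = 254.8; c'Δl = 17.69; W sinα = -11.1
Slice 3: Δl = 1.4/cos6.7° = 1.410 m; N'_3 = 113·cos6.7° = 112.2; c'Δl = 8.03; W sinα = 13.2
Slice 4: Δl = 2.3/cos14.3° = 2.374 m; N'_4 = 169·cos14.3° = 163.8; c'Δl = 13.53; W sinα = 41.7
Slice 5: Δl = 3.0/cos25.7° = 3.329 m; N'_5 = 160·cos25.7° = 144.2; c'Δl = 18.98; W sinα = 69.4
Slice 6: Δl = 2.2/cos38.2° = 2.799 m; N'_6 = 44·cos38.2° = 34.6; c'Δl = 15.96; W sinα = 27.2
Σc'Δl = 88.3 kN/m; ΣN' = 777.5 kN/m; ΣW sinα = 123.8 kN/m
Resisting = 88.3 + 777.5·tan27.5° = 88.3 + 404.7 = 493.0 kN/m
FS = 493.0 / 123.8 = 3.982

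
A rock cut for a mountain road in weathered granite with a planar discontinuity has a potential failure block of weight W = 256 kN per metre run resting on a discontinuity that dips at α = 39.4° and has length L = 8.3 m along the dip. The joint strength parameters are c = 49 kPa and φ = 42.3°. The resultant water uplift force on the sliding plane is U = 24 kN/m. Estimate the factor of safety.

FS = 3.48

Resolving the block weight along and normal to the plane and applying the Mohr–Coulomb strength on the joint:
N' = W cosα − U = 256·cos39.4° − 24 = 173.8 kN/m
Driving force T = W sinα = 256·sin39.4° = 162.5 kN/m
Resisting force R = c·L + N'·tanφ = 49·8.3 + 173.8·tan42.3° = 406.7 + 158.2 = 564.9 kN/m
FS = R / T = 564.9 / 162.5 = 3.476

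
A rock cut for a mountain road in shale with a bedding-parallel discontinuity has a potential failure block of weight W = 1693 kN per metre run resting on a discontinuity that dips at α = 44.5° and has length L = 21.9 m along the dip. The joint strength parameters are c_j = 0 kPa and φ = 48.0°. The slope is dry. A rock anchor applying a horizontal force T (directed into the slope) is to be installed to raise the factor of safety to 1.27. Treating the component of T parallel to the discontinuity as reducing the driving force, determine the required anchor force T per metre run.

Resolving forces along and normal to the sliding plane, with the horizontal anchor force T adding T·sinα to the effective normal force and T·cosα acting up the plane against the driving force:
FS = [c_jL + (W cosα + T sinα) tanφ] / [W sinα − T cosα]
Without the anchor: N' = 1207.5 kN/m, driving T_d = 1186.6 kN/m, resisting R = 0·21.9 + 1207.5·tan48.0° = 1341.1 kN/m, FS = 1.13.
Setting FS = 1.27 and solving for T:
1.27·(1186.6 − T cos44.5°) = 1341.1 + T sin44.5°·tan48.0°
T·(sin44.5°·tan48.0° + 1.27·cos44.5°) = 1.27·1186.6 − 1341.1
T·(0.7009·1.1106 + 1.27·0.7133) = 1507.0 − 1341.1 = 165.9
T·1.6843 = 165.9
T = 98.5 kN/m

T = 99 kN/m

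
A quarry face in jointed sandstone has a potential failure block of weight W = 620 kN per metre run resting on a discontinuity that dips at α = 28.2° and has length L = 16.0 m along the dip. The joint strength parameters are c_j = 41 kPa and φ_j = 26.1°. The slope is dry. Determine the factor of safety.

Resolving the block weight along and normal to the plane and applying the Mohr–Coulomb strength on the joint:
N' = W cosα = 620·cos28.2° = 546.4 kN/m
Driving force T = W sinα = 620·sin28.2° = 293.0 kN/m
Resisting force R = c_j·L + N'·tanφ_j = 41·16.0 + 546.4·tan26.1° = 656.0 + 267.7 = 923.7 kN/m
FS = R / T = 923.7 / 293.0 = 3.153

FS = 3.15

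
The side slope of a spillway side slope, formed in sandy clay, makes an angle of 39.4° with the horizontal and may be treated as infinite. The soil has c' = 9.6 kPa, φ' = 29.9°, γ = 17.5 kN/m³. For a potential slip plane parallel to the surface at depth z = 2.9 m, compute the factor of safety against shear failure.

For an infinite slope with a slip plane parallel to the surface (no pore pressure): FS = [c' + γz cos²β tanφ'] / [γz sinβ cosβ].
γz = 17.5·2.9 = 50.75 kN/m²
Numerator = 9.6 + 50.75·cos²39.4°·tan29.9° = 9.6 + 50.75·0.5971·0.5750 = 27.025 kPa
Denominator = 50.75·sin39.4°·cos39.4° = 50.75·0.6347·0.7727 = 24.892 kPa
FS = 27.025 / 24.892 = 1.086

FS = 1.09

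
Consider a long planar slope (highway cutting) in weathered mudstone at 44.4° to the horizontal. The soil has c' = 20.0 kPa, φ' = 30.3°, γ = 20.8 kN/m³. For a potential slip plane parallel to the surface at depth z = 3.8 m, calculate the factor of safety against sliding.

FS = 1.10

For an infinite slope with a slip plane parallel to the surface (no pore pressure): FS = [c' + γz cos²β tanφ'] / [γz sinβ cosβ].
γz = 20.8·3.8 = 79.04 kN/m²
Numerator = 20.0 + 79.04·cos²44.4°·tan30.3° = 20.0 + 79.04·0.5105·0.5844 = 43.577 kPa
Denominator = 79.04·sin44.4°·cos44.4° = 79.04·0.6997·0.7145 = 39.511 kPa
FS = 43.577 / 39.511 = 1.103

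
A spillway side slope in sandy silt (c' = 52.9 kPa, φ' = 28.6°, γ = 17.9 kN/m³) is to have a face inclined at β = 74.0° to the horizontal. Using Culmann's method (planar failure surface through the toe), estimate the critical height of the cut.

H_c = 33.50 m

Culmann's analysis gives the critical failure plane at α_cr = (β + φ')/2 = (74.0 + 28.6)/2 = 51.3°, and the critical height
H_c = (4c'/γ) · sinβ cosφ' / [1 − cos(β − φ')]
    = (4·52.9/17.9) · sin74.0°·cos28.6° / [1 − cos(45.4°)]
    = 11.821 · 0.9613·0.8780 / [1 − 0.7022]
    = 11.821 · 0.8440 / 0.2978
    = 33.50 m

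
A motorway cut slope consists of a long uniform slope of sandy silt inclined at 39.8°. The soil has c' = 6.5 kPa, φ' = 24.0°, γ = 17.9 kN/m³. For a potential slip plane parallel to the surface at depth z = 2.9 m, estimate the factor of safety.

For an infinite slope with a slip plane parallel to the surface (no pore pressure): FS = [c' + γz cos²β tanφ'] / [γz sinβ cosβ].
γz = 17.9·2.9 = 51.91 kN/m²
Numerator = 6.5 + 51.91·cos²39.8°·tan24.0° = 6.5 + 51.91·0.5903·0.4452 = 20.142 kPa
Denominator = 51.91·sin39.8°·cos39.8° = 51.91·0.6401·0.7683 = 25.529 kPa
FS = 20.142 / 25.529 = 0.789

FS = 0.79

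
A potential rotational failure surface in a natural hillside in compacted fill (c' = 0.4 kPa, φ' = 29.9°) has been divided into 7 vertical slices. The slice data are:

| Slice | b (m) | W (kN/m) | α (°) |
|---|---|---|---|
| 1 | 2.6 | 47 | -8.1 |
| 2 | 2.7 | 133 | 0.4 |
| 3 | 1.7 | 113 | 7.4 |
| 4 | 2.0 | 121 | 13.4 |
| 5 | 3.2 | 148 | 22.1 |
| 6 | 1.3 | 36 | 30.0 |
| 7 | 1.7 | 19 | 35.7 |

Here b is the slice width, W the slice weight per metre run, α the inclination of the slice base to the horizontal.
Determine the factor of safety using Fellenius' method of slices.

Ordinary method of slices: FS = Σ[c'·Δl_i + (W_i cosα_i)·tanφ'] / Σ W_i sinα_i, with Δl_i = b_i / cosα_i.
Slice 1: Δl = 2.6/cos(-8.1°) = 2.626 m; N'_1 = 47·cos(-8.1°) = 46.5; c'Δl = 1.05; W sinα = -6.6
Slice 2: Δl = 2.7/cos0.4° = 2.700 m; N'_2 = 133·cos0.4° = 133.0; c'Δl = 1.08; W sinα = 0.9
Slice 3: Δl = 1.7/cos7.4° = 1.714 m; N'_3 = 113·cos7.4° = 112.1; c'Δl = 0.69; W sinα = 14.6
Slice 4: Δl = 2.0/cos13.4° = 2.056 m; N'_4 = 121·cos13.4° = 117.7; c'Δl = 0.82; W sinα = 28.0
Slice 5: Δl = 3.2/cos22.1° = 3.454 m; N'_5 = 148·cos22.1° = 137.1; c'Δl = 1.38; W sinα = 55.7
Slice 6: Δl = 1.3/cos30.0° = 1.501 m; N'_6 = 36·cos30.0° = 31.2; c'Δl = 0.60; W sinα = 18.0
Slice 7: Δl = 1.7/cos35.7° = 2.093 m; N'_7 = 19·cos35.7° = 15.4; c'Δl = 0.84; W sinα = 11.1
Σc'Δl = 6.5 kN/m; ΣN' = 593.0 kN/m; ΣW sinα = 121.7 kN/m
Resisting = 6.5 + 593.0·tan29.9° = 6.5 + 341.0 = 347.5 kN/m
FS = 347.5 / 121.7 = 2.856

FS = 2.86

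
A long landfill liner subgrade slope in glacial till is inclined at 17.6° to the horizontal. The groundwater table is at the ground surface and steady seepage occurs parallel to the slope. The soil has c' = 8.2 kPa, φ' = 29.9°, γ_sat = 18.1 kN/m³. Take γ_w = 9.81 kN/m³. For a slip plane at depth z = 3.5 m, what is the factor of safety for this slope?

FS = 1.28

With seepage parallel to the slope and the water table at the surface, the effective normal stress on the slip plane uses the buoyant unit weight γ' = γ_sat − γ_w while the driving shear stress uses γ_sat:
FS = [c' + γ' z cos²β tanφ'] / [γ_sat z sinβ cosβ]
γ' = 18.1 − 9.81 = 8.29 kN/m³
Numerator = 8.2 + 8.29·3.5·cos²17.6°·tan29.9° = 8.2 + 8.29·3.5·0.9086·0.5750 = 23.359 kPa
Denominator = 18.1·3.5·sin17.6°·cos17.6° = 18.1·3.5·0.3024·0.9532 = 18.258 kPa
FS = 23.359 / 18.258 = 1.279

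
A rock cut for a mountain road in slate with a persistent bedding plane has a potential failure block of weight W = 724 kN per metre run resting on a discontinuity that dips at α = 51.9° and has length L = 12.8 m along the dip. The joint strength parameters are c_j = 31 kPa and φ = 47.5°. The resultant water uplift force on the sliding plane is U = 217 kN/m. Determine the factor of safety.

Resolving the block weight along and normal to the plane and applying the Mohr–Coulomb strength on the joint:
N' = W cosα − U = 724·cos51.9° − 217 = 229.7 kN/m
Driving force T = W sinα = 724·sin51.9° = 569.7 kN/m
Resisting force R = c_j·L + N'·tanφ = 31·12.8 + 229.7·tan47.5° = 396.8 + 250.7 = 647.5 kN/m
FS = R / T = 647.5 / 569.7 = 1.137

FS = 1.14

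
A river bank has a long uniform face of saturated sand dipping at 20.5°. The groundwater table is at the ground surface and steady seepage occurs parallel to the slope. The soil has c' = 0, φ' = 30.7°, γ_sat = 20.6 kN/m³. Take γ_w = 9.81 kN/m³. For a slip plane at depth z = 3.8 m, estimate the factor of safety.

FS = 0.83

With seepage parallel to the slope and the water table at the surface, the effective normal stress on the slip plane uses the buoyant unit weight γ' = γ_sat − γ_w while the driving shear stress uses γ_sat:
FS = [c' + γ' z cos²β tanφ'] / [γ_sat z sinβ cosβ]
(For c' = 0 this reduces to FS = (γ'/γ_sat)·tanφ'/tanβ.)
γ' = 20.6 − 9.81 = 10.79 kN/m³
Numerator = 0.0 + 10.79·3.8·cos²20.5°·tan30.7° = 0.0 + 10.79·3.8·0.8774·0.5938 = 21.359 kPa
Denominator = 20.6·3.8·sin20.5°·cos20.5° = 20.6·3.8·0.3502·0.9367 = 25.678 kPa
FS = 21.359 / 25.678 = 0.832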